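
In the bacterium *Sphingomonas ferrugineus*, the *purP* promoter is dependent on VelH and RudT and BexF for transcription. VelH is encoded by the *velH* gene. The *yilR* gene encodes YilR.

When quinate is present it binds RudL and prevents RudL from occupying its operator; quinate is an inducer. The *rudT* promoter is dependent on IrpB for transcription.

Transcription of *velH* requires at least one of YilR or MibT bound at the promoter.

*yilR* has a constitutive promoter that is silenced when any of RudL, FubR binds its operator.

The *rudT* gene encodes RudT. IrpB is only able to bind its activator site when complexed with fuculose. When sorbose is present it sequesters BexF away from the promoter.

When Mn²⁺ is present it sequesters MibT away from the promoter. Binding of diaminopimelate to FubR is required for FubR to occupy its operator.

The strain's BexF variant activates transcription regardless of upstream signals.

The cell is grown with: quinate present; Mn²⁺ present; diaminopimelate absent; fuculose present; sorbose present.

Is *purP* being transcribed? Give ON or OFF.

Quinate is present, so RudL is inactive.
Diaminopimelate is absent, so FubR is inactive.
With no repressor bound, *yilR* is transcribed.
So YilR is produced and active.
Mn²⁺ is present, so MibT is inactive.
Activator YilR is present, so *velH* is transcribed.
So VelH is produced and active.
Fuculose is present, so IrpB is active.
No repressor is bound and IrpB is active, so *rudT* is transcribed.
So RudT is produced and active.
BexF is constitutively active in this strain.
No repressor is bound and VelH and RudT and BexF are active, so *purP* is transcribed.

ON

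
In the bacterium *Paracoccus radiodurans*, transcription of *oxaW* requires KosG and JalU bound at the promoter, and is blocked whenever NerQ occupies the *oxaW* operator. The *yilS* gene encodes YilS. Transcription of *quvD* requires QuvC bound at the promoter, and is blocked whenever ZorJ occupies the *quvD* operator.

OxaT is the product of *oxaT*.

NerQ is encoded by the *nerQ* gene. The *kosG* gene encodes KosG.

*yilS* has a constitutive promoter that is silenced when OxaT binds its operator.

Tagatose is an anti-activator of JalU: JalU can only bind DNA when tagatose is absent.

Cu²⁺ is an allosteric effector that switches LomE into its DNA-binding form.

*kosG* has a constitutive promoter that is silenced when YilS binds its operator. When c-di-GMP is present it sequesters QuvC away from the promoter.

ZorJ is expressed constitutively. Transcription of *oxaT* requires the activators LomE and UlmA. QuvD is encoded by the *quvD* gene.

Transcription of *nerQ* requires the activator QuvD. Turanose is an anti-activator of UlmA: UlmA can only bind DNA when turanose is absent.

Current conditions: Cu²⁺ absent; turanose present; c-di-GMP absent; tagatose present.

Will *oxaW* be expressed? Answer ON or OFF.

Cu²⁺ is absent, so LomE is inactive.
Turanose is present, so UlmA is inactive.
Required activator LomE is absent, so *oxaT* is not transcribed.
So OxaT is not produced.
With no repressor bound, *yilS* is transcribed.
So YilS is produced and active.
With repressor YilS bound, *kosG* is not transcribed.
So KosG is not produced.
Tagatose is present, so JalU is inactive.
c-di-GMP is absent, so QuvC is active.
ZorJ is produced constitutively and is active.
With repressor ZorJ bound, *quvD* is not transcribed.
So QuvD is not produced.
Required activator QuvD is absent, so *nerQ* is not transcribed.
So NerQ is not produced.
Required activator KosG is absent, so *oxaW* is not transcribed.

OFF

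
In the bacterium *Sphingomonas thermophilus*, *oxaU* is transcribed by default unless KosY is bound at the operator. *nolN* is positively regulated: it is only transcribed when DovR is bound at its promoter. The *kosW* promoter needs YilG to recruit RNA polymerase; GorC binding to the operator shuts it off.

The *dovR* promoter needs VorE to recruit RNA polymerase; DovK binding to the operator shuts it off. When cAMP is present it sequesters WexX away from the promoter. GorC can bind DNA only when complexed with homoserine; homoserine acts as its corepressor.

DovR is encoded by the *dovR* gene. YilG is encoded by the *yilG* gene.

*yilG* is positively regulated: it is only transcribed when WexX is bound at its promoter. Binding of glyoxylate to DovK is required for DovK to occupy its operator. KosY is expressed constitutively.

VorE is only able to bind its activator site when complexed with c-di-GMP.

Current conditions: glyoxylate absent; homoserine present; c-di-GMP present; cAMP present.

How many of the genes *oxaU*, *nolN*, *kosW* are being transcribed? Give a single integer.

KosY is produced constitutively and is active.
With repressor KosY bound, *oxaU* is not transcribed.
→ *oxaU* is OFF.
Glyoxylate is absent, so DovK is inactive.
c-di-GMP is present, so VorE is active.
No repressor is bound and VorE is active, so *dovR* is transcribed.
So DovR is produced and active.
No repressor is bound and DovR is active, so *nolN* is transcribed.
→ *nolN* is ON.
Homoserine is present, so GorC is active.
cAMP is present, so WexX is inactive.
Required activator WexX is absent, so *yilG* is not transcribed.
So YilG is not produced.
With repressor GorC bound, *kosW* is not transcribed.
→ *kosW* is OFF.
1 of the 3 genes is transcribed.

1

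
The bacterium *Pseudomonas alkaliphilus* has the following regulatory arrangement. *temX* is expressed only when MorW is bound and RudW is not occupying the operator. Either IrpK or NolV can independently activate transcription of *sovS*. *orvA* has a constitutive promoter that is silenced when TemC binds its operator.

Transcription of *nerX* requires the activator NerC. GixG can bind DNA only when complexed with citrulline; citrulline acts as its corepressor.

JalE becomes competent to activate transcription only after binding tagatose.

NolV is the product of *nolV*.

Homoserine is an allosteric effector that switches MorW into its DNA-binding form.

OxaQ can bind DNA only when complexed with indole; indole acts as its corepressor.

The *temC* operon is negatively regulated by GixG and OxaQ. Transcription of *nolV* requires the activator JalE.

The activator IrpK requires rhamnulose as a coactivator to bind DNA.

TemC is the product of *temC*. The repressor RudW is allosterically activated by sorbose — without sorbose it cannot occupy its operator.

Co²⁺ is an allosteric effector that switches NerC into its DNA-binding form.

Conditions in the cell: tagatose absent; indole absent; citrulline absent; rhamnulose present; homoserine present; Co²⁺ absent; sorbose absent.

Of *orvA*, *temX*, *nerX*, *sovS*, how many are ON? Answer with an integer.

2

Citrulline is absent, so GixG is inactive.
Indole is absent, so OxaQ is inactive.
With no repressor bound, *temC* is transcribed.
So TemC is produced and active.
With repressor TemC bound, *orvA* is not transcribed.
→ *orvA* is OFF.
Homoserine is present, so MorW is active.
Sorbose is absent, so RudW is inactive.
No repressor is bound and MorW is active, so *temX* is transcribed.
→ *temX* is ON.
Co²⁺ is absent, so NerC is inactive.
Required activator NerC is absent, so *nerX* is not transcribed.
→ *nerX* is OFF.
Rhamnulose is present, so IrpK is active.
Tagatose is absent, so JalE is inactive.
Required activator JalE is absent, so *nolV* is not transcribed.
So NolV is not produced.
Activator IrpK is present, so *sovS* is transcribed.
→ *sovS* is ON.
2 of the 4 genes are transcribed.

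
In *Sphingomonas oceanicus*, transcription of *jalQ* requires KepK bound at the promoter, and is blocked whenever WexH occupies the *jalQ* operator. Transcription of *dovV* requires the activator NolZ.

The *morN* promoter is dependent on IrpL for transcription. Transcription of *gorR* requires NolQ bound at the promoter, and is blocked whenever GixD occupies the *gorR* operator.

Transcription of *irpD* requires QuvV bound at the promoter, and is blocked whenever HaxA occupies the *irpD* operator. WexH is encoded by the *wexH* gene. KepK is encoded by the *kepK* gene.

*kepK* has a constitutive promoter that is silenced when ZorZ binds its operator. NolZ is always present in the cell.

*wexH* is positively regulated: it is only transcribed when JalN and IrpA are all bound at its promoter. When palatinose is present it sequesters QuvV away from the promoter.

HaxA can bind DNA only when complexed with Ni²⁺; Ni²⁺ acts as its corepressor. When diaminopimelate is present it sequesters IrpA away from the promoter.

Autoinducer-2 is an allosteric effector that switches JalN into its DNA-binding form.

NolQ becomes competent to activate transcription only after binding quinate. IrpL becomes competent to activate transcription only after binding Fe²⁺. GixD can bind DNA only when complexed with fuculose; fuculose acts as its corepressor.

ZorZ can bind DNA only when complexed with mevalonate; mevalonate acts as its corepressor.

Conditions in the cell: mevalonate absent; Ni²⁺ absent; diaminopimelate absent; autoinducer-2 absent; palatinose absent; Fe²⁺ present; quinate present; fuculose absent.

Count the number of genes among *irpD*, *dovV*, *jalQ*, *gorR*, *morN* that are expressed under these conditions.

Ni²⁺ is absent, so HaxA is inactive.
Palatinose is absent, so QuvV is active.
No repressor is bound and QuvV is active, so *irpD* is transcribed.
→ *irpD* is ON.
NolZ is produced constitutively and is active.
No repressor is bound and NolZ is active, so *dovV* is transcribed.
→ *dovV* is ON.
Autoinducer-2 is absent, so JalN is inactive.
Diaminopimelate is absent, so IrpA is active.
Required activator JalN is absent, so *wexH* is not transcribed.
So WexH is not produced.
Mevalonate is absent, so ZorZ is inactive.
With no repressor bound, *kepK* is transcribed.
So KepK is produced and active.
No repressor is bound and KepK is active, so *jalQ* is transcribed.
→ *jalQ* is ON.
Quinate is present, so NolQ is active.
Fuculose is absent, so GixD is inactive.
No repressor is bound and NolQ is active, so *gorR* is transcribed.
→ *gorR* is ON.
Fe²⁺ is present, so IrpL is active.
No repressor is bound and IrpL is active, so *morN* is transcribed.
→ *morN* is ON.
5 of the 5 genes are transcribed.

5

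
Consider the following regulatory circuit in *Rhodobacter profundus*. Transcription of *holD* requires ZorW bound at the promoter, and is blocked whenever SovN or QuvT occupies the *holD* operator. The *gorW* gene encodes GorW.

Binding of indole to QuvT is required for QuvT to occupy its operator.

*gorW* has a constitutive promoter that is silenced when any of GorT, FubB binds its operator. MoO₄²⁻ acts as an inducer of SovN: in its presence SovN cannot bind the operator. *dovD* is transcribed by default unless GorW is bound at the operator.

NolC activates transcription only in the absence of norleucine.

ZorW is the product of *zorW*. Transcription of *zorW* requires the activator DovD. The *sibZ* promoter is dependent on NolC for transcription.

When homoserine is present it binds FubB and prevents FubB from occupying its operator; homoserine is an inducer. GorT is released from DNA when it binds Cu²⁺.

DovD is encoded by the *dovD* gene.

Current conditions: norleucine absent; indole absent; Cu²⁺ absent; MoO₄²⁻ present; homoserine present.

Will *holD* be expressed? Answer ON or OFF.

Cu²⁺ is absent, so GorT is active.
Homoserine is present, so FubB is inactive.
With repressor GorT bound, *gorW* is not transcribed.
So GorW is not produced.
With no repressor bound, *dovD* is transcribed.
So DovD is produced and active.
No repressor is bound and DovD is active, so *zorW* is transcribed.
So ZorW is produced and active.
MoO₄²⁻ is present, so SovN is inactive.
Indole is absent, so QuvT is inactive.
No repressor is bound and ZorW is active, so *holD* is transcribed.

ON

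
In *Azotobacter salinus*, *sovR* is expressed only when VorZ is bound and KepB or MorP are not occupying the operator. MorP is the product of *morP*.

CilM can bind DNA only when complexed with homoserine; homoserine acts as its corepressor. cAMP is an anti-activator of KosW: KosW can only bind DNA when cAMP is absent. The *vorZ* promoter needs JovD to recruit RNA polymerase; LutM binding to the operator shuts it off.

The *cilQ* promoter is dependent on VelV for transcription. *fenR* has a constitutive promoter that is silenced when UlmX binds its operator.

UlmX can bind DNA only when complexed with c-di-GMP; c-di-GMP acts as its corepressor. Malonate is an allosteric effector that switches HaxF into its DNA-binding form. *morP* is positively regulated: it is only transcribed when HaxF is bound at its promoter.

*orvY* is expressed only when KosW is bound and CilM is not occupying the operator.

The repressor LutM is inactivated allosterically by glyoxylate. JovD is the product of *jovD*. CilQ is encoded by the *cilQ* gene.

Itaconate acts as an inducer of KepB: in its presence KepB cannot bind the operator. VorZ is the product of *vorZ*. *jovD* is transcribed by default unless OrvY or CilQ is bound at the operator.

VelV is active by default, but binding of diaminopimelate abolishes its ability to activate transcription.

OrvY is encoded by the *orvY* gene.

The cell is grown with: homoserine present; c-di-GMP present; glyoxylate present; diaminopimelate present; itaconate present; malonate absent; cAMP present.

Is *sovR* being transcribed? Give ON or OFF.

ON

Itaconate is present, so KepB is inactive.
Glyoxylate is present, so LutM is inactive.
Homoserine is present, so CilM is active.
cAMP is present, so KosW is inactive.
With repressor CilM bound, *orvY* is not transcribed.
So OrvY is not produced.
Diaminopimelate is present, so VelV is inactive.
Required activator VelV is absent, so *cilQ* is not transcribed.
So CilQ is not produced.
With no repressor bound, *jovD* is transcribed.
So JovD is produced and active.
No repressor is bound and JovD is active, so *vorZ* is transcribed.
So VorZ is produced and active.
Malonate is absent, so HaxF is inactive.
Required activator HaxF is absent, so *morP* is not transcribed.
So MorP is not produced.
No repressor is bound and VorZ is active, so *sovR* is transcribed.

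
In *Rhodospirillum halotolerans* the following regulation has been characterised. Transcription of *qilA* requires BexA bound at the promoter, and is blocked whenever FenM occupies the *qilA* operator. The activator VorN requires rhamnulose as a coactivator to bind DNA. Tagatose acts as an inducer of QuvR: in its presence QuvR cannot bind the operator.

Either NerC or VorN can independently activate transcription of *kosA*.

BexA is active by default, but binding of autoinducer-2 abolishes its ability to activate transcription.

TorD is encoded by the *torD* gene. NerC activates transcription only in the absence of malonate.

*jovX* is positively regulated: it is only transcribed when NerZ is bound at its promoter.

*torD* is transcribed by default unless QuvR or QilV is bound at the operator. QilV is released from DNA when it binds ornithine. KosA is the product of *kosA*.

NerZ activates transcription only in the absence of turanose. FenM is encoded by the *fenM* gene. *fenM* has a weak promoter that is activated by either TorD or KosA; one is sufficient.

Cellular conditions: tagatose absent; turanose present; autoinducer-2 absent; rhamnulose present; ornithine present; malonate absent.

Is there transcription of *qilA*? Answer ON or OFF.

Autoinducer-2 is absent, so BexA is active.
Tagatose is absent, so QuvR is active.
Ornithine is present, so QilV is inactive.
With repressor QuvR bound, *torD* is not transcribed.
So TorD is not produced.
Malonate is absent, so NerC is active.
Rhamnulose is present, so VorN is active.
Activator NerC is present, so *kosA* is transcribed.
So KosA is produced and active.
Activator KosA is present, so *fenM* is transcribed.
So FenM is produced and active.
With repressor FenM bound, *qilA* is not transcribed.

OFF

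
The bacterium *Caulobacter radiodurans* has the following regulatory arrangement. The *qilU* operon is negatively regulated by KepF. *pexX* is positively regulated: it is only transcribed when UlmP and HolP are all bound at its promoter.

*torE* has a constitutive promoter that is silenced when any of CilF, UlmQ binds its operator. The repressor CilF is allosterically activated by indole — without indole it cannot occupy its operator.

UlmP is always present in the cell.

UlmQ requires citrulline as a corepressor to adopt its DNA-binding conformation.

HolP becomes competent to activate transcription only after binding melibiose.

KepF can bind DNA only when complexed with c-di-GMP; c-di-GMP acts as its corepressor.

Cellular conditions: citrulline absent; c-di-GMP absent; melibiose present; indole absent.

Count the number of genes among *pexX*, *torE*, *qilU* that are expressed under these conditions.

3

UlmP is produced constitutively and is active.
Melibiose is present, so HolP is active.
No repressor is bound and UlmP and HolP are active, so *pexX* is transcribed.
→ *pexX* is ON.
Indole is absent, so CilF is inactive.
Citrulline is absent, so UlmQ is inactive.
With no repressor bound, *torE* is transcribed.
→ *torE* is ON.
c-di-GMP is absent, so KepF is inactive.
With no repressor bound, *qilU* is transcribed.
→ *qilU* is ON.
3 of the 3 genes are transcribed.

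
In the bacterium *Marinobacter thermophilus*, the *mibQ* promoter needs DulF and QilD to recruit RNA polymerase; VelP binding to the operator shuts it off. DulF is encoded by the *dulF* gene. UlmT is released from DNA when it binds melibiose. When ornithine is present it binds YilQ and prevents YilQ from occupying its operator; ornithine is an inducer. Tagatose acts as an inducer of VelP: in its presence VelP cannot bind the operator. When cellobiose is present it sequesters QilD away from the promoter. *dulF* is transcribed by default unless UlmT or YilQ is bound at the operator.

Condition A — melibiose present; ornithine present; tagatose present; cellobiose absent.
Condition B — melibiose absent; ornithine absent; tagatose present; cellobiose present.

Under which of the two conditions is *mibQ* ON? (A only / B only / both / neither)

Condition A:
Melibiose is present, so UlmT is inactive.
Ornithine is present, so YilQ is inactive.
With no repressor bound, *dulF* is transcribed.
So DulF is produced and active.
Tagatose is present, so VelP is inactive.
Cellobiose is absent, so QilD is active.
No repressor is bound and DulF and QilD are active, so *mibQ* is transcribed.
→ *mibQ* is ON in A.
Condition B:
Melibiose is absent, so UlmT is active.
Ornithine is absent, so YilQ is active.
With repressor UlmT bound, *dulF* is not transcribed.
So DulF is not produced.
Tagatose is present, so VelP is inactive.
Cellobiose is present, so QilD is inactive.
Required activator DulF is absent, so *mibQ* is not transcribed.
→ *mibQ* is OFF in B.

A only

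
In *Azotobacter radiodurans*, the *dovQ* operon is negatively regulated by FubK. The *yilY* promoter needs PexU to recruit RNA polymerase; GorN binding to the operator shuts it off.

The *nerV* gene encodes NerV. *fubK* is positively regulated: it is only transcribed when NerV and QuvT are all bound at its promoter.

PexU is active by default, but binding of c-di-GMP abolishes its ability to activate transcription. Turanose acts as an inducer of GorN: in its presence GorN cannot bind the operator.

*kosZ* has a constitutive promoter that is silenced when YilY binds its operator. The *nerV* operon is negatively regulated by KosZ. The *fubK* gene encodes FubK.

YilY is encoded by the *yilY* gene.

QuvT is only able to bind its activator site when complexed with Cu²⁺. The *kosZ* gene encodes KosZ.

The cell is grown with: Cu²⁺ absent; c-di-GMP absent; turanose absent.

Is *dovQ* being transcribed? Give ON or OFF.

c-di-GMP is absent, so PexU is active.
Turanose is absent, so GorN is active.
With repressor GorN bound, *yilY* is not transcribed.
So YilY is not produced.
With no repressor bound, *kosZ* is transcribed.
So KosZ is produced and active.
With repressor KosZ bound, *nerV* is not transcribed.
So NerV is not produced.
Cu²⁺ is absent, so QuvT is inactive.
Required activator NerV is absent, so *fubK* is not transcribed.
So FubK is not produced.
With no repressor bound, *dovQ* is transcribed.

ON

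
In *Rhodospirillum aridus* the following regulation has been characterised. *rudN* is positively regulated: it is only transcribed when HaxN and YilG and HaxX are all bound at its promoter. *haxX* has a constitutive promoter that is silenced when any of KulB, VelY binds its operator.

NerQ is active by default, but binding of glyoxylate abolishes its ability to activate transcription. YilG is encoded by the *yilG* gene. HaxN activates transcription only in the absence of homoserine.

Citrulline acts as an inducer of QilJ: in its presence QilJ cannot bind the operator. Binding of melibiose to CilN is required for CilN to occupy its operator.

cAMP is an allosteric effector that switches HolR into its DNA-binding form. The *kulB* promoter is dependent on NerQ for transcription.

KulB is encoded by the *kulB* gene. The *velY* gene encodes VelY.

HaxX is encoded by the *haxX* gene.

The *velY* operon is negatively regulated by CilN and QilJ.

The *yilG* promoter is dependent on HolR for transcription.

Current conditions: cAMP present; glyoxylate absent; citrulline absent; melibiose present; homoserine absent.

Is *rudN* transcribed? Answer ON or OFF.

OFF

Homoserine is absent, so HaxN is active.
cAMP is present, so HolR is active.
No repressor is bound and HolR is active, so *yilG* is transcribed.
So YilG is produced and active.
Glyoxylate is absent, so NerQ is active.
No repressor is bound and NerQ is active, so *kulB* is transcribed.
So KulB is produced and active.
Melibiose is present, so CilN is active.
Citrulline is absent, so QilJ is active.
With repressor CilN bound, *velY* is not transcribed.
So VelY is not produced.
With repressor KulB bound, *haxX* is not transcribed.
So HaxX is not produced.
Required activator HaxX is absent, so *rudN* is not transcribed.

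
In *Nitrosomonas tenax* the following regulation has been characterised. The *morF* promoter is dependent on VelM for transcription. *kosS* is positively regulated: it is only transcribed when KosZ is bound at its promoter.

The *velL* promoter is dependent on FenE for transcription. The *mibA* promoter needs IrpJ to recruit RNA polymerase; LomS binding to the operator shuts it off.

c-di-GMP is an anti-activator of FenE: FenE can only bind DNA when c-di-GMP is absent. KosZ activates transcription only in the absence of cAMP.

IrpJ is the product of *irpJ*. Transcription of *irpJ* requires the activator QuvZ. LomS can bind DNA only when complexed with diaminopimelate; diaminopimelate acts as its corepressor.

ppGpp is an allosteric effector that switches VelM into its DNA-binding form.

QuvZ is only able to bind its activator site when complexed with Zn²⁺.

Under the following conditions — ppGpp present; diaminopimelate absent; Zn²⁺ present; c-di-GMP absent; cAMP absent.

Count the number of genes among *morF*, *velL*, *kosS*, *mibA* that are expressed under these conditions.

ppGpp is present, so VelM is active.
No repressor is bound and VelM is active, so *morF* is transcribed.
→ *morF* is ON.
c-di-GMP is absent, so FenE is active.
No repressor is bound and FenE is active, so *velL* is transcribed.
→ *velL* is ON.
cAMP is absent, so KosZ is active.
No repressor is bound and KosZ is active, so *kosS* is transcribed.
→ *kosS* is ON.
Diaminopimelate is absent, so LomS is inactive.
Zn²⁺ is present, so QuvZ is active.
No repressor is bound and QuvZ is active, so *irpJ* is transcribed.
So IrpJ is produced and active.
No repressor is bound and IrpJ is active, so *mibA* is transcribed.
→ *mibA* is ON.
4 of the 4 genes are transcribed.

4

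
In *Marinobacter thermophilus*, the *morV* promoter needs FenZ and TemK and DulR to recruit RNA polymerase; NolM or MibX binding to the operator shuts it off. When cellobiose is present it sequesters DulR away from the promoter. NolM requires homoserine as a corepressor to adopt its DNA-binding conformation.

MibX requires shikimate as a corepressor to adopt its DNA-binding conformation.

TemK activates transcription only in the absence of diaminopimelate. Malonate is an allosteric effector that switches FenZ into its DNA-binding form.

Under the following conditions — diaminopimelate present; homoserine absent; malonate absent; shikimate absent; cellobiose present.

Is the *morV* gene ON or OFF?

OFF

Malonate is absent, so FenZ is inactive.
Diaminopimelate is present, so TemK is inactive.
Homoserine is absent, so NolM is inactive.
Shikimate is absent, so MibX is inactive.
Cellobiose is present, so DulR is inactive.
Required activator FenZ is absent, so *morV* is not transcribed.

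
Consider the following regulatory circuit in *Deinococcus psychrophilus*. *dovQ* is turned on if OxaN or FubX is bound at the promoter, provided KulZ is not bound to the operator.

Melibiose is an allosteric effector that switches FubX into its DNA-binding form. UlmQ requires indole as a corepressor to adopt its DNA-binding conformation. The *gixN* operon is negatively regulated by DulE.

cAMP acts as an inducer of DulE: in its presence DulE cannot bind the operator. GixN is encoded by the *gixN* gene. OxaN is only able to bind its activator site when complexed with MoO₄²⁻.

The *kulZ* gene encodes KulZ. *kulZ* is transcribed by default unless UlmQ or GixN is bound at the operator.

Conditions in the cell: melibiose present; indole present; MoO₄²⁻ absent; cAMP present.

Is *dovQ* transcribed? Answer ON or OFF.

MoO₄²⁻ is absent, so OxaN is inactive.
Indole is present, so UlmQ is active.
cAMP is present, so DulE is inactive.
With no repressor bound, *gixN* is transcribed.
So GixN is produced and active.
With repressor UlmQ bound, *kulZ* is not transcribed.
So KulZ is not produced.
Melibiose is present, so FubX is active.
Activator FubX is present, so *dovQ* is transcribed.

ON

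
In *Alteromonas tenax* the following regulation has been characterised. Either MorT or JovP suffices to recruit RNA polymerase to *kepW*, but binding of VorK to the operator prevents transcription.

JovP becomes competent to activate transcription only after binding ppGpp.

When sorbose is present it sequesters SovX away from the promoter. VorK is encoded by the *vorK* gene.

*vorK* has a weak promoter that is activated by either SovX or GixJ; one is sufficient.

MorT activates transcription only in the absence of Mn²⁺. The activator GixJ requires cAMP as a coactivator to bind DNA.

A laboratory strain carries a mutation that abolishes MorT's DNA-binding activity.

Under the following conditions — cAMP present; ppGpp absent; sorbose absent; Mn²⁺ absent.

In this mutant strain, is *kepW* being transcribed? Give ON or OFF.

OFF

MorT is non-functional in this strain, so it has no effect.
ppGpp is absent, so JovP is inactive.
Sorbose is absent, so SovX is active.
cAMP is present, so GixJ is active.
Activator SovX is present, so *vorK* is transcribed.
So VorK is produced and active.
With repressor VorK bound, *kepW* is not transcribed.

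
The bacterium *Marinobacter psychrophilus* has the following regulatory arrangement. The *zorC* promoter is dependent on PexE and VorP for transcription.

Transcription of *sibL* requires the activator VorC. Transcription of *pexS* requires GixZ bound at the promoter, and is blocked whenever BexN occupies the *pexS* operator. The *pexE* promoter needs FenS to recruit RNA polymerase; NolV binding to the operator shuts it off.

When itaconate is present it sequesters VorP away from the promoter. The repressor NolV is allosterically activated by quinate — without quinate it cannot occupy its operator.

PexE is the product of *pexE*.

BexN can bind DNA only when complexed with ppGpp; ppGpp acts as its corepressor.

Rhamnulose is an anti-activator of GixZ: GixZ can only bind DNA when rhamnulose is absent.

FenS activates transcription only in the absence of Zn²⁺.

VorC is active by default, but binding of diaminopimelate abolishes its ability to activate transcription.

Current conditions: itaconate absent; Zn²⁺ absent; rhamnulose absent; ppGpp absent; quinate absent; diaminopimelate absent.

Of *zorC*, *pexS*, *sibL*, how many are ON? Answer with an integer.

Quinate is absent, so NolV is inactive.
Zn²⁺ is absent, so FenS is active.
No repressor is bound and FenS is active, so *pexE* is transcribed.
So PexE is produced and active.
Itaconate is absent, so VorP is active.
No repressor is bound and PexE and VorP are active, so *zorC* is transcribed.
→ *zorC* is ON.
ppGpp is absent, so BexN is inactive.
Rhamnulose is absent, so GixZ is active.
No repressor is bound and GixZ is active, so *pexS* is transcribed.
→ *pexS* is ON.
Diaminopimelate is absent, so VorC is active.
No repressor is bound and VorC is active, so *sibL* is transcribed.
→ *sibL* is ON.
3 of the 3 genes are transcribed.

3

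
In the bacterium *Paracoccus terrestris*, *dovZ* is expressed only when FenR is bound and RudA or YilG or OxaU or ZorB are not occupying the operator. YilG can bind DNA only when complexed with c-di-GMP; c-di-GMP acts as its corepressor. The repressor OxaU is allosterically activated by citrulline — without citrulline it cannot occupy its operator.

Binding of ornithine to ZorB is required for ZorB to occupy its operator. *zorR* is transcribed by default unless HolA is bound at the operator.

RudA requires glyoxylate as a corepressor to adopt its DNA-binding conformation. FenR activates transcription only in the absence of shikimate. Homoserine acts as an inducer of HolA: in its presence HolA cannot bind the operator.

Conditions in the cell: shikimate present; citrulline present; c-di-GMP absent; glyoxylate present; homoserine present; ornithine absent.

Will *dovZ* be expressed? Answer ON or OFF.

OFF

Glyoxylate is present, so RudA is active.
Shikimate is present, so FenR is inactive.
c-di-GMP is absent, so YilG is inactive.
Citrulline is present, so OxaU is active.
Ornithine is absent, so ZorB is inactive.
With repressor RudA bound, *dovZ* is not transcribed.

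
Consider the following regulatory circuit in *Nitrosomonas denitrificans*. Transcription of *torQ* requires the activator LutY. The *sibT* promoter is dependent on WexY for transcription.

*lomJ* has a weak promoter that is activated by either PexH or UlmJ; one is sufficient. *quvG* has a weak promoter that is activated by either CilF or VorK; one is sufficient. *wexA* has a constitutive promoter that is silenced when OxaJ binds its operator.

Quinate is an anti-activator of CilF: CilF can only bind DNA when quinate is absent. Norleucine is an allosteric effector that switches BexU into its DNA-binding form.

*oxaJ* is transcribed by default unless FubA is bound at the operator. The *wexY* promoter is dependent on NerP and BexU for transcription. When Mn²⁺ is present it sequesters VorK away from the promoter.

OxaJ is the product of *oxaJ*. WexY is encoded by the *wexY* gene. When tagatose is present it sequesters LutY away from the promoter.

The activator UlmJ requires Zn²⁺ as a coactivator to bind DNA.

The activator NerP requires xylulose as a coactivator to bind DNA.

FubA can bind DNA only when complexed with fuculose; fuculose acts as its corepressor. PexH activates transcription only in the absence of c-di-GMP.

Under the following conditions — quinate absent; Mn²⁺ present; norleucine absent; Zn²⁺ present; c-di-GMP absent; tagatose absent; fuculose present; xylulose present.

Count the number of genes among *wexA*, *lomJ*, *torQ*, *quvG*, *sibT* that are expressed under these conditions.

4

Fuculose is present, so FubA is active.
With repressor FubA bound, *oxaJ* is not transcribed.
So OxaJ is not produced.
With no repressor bound, *wexA* is transcribed.
→ *wexA* is ON.
c-di-GMP is absent, so PexH is active.
Zn²⁺ is present, so UlmJ is active.
Activator PexH is present, so *lomJ* is transcribed.
→ *lomJ* is ON.
Tagatose is absent, so LutY is active.
No repressor is bound and LutY is active, so *torQ* is transcribed.
→ *torQ* is ON.
Quinate is absent, so CilF is active.
Mn²⁺ is present, so VorK is inactive.
Activator CilF is present, so *quvG* is transcribed.
→ *quvG* is ON.
Xylulose is present, so NerP is active.
Norleucine is absent, so BexU is inactive.
Required activator BexU is absent, so *wexY* is not transcribed.
So WexY is not produced.
Required activator WexY is absent, so *sibT* is not transcribed.
→ *sibT* is OFF.
4 of the 5 genes are transcribed.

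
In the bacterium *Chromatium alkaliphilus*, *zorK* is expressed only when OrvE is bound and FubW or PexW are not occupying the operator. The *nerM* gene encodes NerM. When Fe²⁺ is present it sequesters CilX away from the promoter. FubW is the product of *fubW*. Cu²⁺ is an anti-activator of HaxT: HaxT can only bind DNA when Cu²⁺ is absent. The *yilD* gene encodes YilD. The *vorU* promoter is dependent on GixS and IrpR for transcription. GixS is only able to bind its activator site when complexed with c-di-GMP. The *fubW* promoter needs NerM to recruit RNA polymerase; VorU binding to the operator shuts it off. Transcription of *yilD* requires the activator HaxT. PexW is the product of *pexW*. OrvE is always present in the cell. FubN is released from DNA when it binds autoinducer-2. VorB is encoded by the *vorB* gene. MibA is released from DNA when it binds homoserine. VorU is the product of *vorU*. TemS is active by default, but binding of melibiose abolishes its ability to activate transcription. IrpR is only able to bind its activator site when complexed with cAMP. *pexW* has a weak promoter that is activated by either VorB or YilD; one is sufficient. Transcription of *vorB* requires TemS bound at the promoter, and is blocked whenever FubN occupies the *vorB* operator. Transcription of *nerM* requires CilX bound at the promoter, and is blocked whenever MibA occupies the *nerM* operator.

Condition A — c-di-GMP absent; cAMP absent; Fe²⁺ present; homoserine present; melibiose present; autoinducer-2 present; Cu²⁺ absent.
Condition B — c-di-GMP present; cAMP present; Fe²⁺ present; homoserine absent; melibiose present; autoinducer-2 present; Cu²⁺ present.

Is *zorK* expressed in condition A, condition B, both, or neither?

Condition A:
c-di-GMP is absent, so GixS is inactive.
cAMP is absent, so IrpR is inactive.
Required activator GixS is absent, so *vorU* is not transcribed.
So VorU is not produced.
Fe²⁺ is present, so CilX is inactive.
Homoserine is present, so MibA is inactive.
Required activator CilX is absent, so *nerM* is not transcribed.
So NerM is not produced.
Required activator NerM is absent, so *fubW* is not transcribed.
So FubW is not produced.
OrvE is produced constitutively and is active.
Melibiose is present, so TemS is inactive.
Autoinducer-2 is present, so FubN is inactive.
Required activator TemS is absent, so *vorB* is not transcribed.
So VorB is not produced.
Cu²⁺ is absent, so HaxT is active.
No repressor is bound and HaxT is active, so *yilD* is transcribed.
So YilD is produced and active.
Activator YilD is present, so *pexW* is transcribed.
So PexW is produced and active.
With repressor PexW bound, *zorK* is not transcribed.
→ *zorK* is OFF in A.
Condition B:
c-di-GMP is present, so GixS is active.
cAMP is present, so IrpR is active.
No repressor is bound and GixS and IrpR are active, so *vorU* is transcribed.
So VorU is produced and active.
Fe²⁺ is present, so CilX is inactive.
Homoserine is absent, so MibA is active.
With repressor MibA bound, *nerM* is not transcribed.
So NerM is not produced.
With repressor VorU bound, *fubW* is not transcribed.
So FubW is not produced.
OrvE is produced constitutively and is active.
Melibiose is present, so TemS is inactive.
Autoinducer-2 is present, so FubN is inactive.
Required activator TemS is absent, so *vorB* is not transcribed.
So VorB is not produced.
Cu²⁺ is present, so HaxT is inactive.
Required activator HaxT is absent, so *yilD* is not transcribed.
So YilD is not produced.
No activator is available at the *pexW* promoter, so *pexW* is not transcribed.
So PexW is not produced.
No repressor is bound and OrvE is active, so *zorK* is transcribed.
→ *zorK* is ON in B.

B only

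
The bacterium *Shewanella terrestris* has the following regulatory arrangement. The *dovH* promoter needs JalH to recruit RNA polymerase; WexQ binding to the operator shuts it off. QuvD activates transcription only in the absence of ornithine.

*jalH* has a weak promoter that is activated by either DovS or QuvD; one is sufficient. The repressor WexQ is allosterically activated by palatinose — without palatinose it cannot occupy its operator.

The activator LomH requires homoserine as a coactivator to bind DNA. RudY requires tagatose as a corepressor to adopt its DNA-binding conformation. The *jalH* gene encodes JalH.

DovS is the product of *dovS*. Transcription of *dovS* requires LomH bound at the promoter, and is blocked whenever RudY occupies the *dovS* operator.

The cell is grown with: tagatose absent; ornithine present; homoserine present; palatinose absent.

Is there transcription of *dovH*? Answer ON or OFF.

Palatinose is absent, so WexQ is inactive.
Homoserine is present, so LomH is active.
Tagatose is absent, so RudY is inactive.
No repressor is bound and LomH is active, so *dovS* is transcribed.
So DovS is produced and active.
Ornithine is present, so QuvD is inactive.
Activator DovS is present, so *jalH* is transcribed.
So JalH is produced and active.
No repressor is bound and JalH is active, so *dovH* is transcribed.

ON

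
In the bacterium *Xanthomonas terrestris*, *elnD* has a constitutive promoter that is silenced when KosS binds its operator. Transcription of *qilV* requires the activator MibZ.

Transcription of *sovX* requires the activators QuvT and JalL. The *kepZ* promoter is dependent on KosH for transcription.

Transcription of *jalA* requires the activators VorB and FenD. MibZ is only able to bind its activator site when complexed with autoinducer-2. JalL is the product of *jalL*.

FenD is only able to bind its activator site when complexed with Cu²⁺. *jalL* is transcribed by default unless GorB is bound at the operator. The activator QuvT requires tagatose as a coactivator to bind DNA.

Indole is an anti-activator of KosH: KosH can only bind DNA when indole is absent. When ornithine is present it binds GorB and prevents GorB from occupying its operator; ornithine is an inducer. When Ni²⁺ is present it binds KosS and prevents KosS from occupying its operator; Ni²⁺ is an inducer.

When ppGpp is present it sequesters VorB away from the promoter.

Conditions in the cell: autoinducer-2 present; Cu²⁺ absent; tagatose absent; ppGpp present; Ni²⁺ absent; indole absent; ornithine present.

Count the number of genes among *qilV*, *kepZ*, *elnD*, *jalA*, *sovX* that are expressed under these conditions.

2

Autoinducer-2 is present, so MibZ is active.
No repressor is bound and MibZ is active, so *qilV* is transcribed.
→ *qilV* is ON.
Indole is absent, so KosH is active.
No repressor is bound and KosH is active, so *kepZ* is transcribed.
→ *kepZ* is ON.
Ni²⁺ is absent, so KosS is active.
With repressor KosS bound, *elnD* is not transcribed.
→ *elnD* is OFF.
ppGpp is present, so VorB is inactive.
Cu²⁺ is absent, so FenD is inactive.
Required activator VorB is absent, so *jalA* is not transcribed.
→ *jalA* is OFF.
Tagatose is absent, so QuvT is inactive.
Ornithine is present, so GorB is inactive.
With no repressor bound, *jalL* is transcribed.
So JalL is produced and active.
Required activator QuvT is absent, so *sovX* is not transcribed.
→ *sovX* is OFF.
2 of the 5 genes are transcribed.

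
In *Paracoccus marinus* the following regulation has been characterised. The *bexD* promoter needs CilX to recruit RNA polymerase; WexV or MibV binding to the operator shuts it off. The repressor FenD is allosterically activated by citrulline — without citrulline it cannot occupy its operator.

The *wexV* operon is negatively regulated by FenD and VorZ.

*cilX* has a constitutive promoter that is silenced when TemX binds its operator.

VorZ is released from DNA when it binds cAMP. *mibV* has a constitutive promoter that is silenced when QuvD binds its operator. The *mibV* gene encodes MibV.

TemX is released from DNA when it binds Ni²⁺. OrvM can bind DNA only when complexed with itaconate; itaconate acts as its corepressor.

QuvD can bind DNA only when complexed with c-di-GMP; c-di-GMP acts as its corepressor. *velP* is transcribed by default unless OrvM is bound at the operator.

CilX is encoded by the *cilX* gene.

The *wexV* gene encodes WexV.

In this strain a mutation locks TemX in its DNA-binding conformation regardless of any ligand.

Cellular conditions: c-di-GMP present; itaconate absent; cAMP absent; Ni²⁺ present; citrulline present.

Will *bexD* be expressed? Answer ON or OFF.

OFF

Citrulline is present, so FenD is active.
cAMP is absent, so VorZ is active.
With repressor FenD bound, *wexV* is not transcribed.
So WexV is not produced.
c-di-GMP is present, so QuvD is active.
With repressor QuvD bound, *mibV* is not transcribed.
So MibV is not produced.
TemX is constitutively active in this strain.
With repressor TemX bound, *cilX* is not transcribed.
So CilX is not produced.
Required activator CilX is absent, so *bexD* is not transcribed.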